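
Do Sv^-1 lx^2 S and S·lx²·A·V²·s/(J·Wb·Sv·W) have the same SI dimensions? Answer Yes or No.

Left side:
  Sv = m²·s⁻².
  So Sv⁻¹ = m⁻²·s².
  lx = m⁻²·cd.
  So lx² = m⁻⁴·cd².
  S = kg⁻¹·m⁻²·s³·A².
  Combining: Sv⁻¹·lx²·S = (m⁻²·s²) · (m⁻⁴·cd²) · (kg⁻¹·m⁻²·s³·A²) = kg⁻¹·m⁻⁸·s⁵·A²·cd².
Right side:
  J = N·m (work = force × distance),
      = kg·m²·s⁻².
  So J⁻¹ = kg⁻¹·m⁻²·s².
  S = 1/Ω (conductance is reciprocal resistance),
      = kg⁻¹·m⁻²·s³·A².
  Wb = V·s (flux: a volt is a weber per second),
      = kg·m²·s⁻²·A⁻¹.
  So Wb⁻¹ = kg⁻¹·m⁻²·s²·A.
  lx = lm/m² (illuminance = luminous flux per area),
      = m⁻²·cd.
  So lx² = m⁻⁴·cd².
  Sv = J/kg (equivalent dose = energy per mass),
      = m²·s⁻².
  So Sv⁻¹ = m⁻²·s².
  V = W/A (potential = power per current),
      = kg·m²·s⁻³·A⁻¹.
  So V² = kg²·m⁴·s⁻⁶·A⁻².
  W = J/s (power = energy per time),
      = kg·m²·s⁻³.
  So W⁻¹ = kg⁻¹·m⁻²·s³.
  Combining: J⁻¹·S·Wb⁻¹·lx²·A·Sv⁻¹·V²·s·W⁻¹ = (kg⁻¹·m⁻²·s²) · (kg⁻¹·m⁻²·s³·A²) · (kg⁻¹·m⁻²·s²·A) · (m⁻⁴·cd²) · A · (m⁻²·s²) · (kg²·m⁴·s⁻⁶·A⁻²) · s · (kg⁻¹·m⁻²·s³) = kg⁻²·m⁻¹⁰·s⁷·A²·cd².
Left is kg⁻¹·m⁻⁸·s⁵·A²·cd²; right is kg⁻²·m⁻¹⁰·s⁷·A²·cd² — different.

No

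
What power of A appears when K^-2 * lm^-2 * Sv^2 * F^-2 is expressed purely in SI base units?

-4

lm = cd·sr = cd (luminous flux; sr is dimensionless).
So lm⁻² = cd⁻².
Sv = J/kg (equivalent dose = energy per mass),
    = m²·s⁻².
So Sv² = m⁴·s⁻⁴.
F = C/V (capacitance = charge per voltage),
    = A·s/(kg·m²·s⁻³·A⁻¹) (substituting C and V),
    = kg⁻¹·m⁻²·s⁴·A².
So F⁻² = kg²·m⁴·s⁻⁸·A⁻⁴.
Combining: K⁻²·lm⁻²·Sv²·F⁻² = K⁻² · cd⁻² · (m⁴·s⁻⁴) · (kg²·m⁴·s⁻⁸·A⁻⁴) = kg²·m⁸·s⁻¹²·A⁻⁴·K⁻²·cd⁻².
The exponent of A is -4.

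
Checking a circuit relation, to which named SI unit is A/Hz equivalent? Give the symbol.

Hz = 1/s = s⁻¹ (frequency is cycles per second).
So Hz⁻¹ = s.
Combining: A·Hz⁻¹ = A · s = s·A.
s·A is the base-SI form of the coulomb.

C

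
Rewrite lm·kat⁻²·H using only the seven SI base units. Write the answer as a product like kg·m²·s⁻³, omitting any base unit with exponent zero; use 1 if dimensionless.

lm = cd·sr = cd (luminous flux; sr is dimensionless).
kat = mol/s = s⁻¹·mol (catalytic activity).
So kat⁻² = s²·mol⁻².
H = Wb/A (inductance = flux per current),
    = kg·m²·s⁻²·A⁻².
Combining: lm·kat⁻²·H = cd · (s²·mol⁻²) · (kg·m²·s⁻²·A⁻²) = kg·m²·A⁻²·mol⁻²·cd.

kg·m²·A⁻²·mol⁻²·cd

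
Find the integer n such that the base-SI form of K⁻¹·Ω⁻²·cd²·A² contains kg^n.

-2

Ω = kg·m²·s⁻³·A⁻².
So Ω⁻² = kg⁻²·m⁻⁴·s⁶·A⁴.
Combining: K⁻¹·Ω⁻²·cd²·A² = K⁻¹ · (kg⁻²·m⁻⁴·s⁶·A⁴) · cd² · A² = kg⁻²·m⁻⁴·s⁶·A⁶·K⁻¹·cd².
The exponent of kg is -2.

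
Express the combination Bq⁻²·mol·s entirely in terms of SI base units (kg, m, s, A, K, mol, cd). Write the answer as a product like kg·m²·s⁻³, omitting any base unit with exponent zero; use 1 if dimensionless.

s³·mol

Bq = 1/s = s⁻¹ (activity is decays per second).
So Bq⁻² = s².
Combining: Bq⁻²·mol·s = s² · mol · s = s³·mol.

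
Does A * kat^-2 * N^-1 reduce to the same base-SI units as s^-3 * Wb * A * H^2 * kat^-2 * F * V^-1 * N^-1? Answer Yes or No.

Left side:
  kat = mol/s = s⁻¹·mol (catalytic activity).
  So kat⁻² = s²·mol⁻².
  N = kg·m/s² = kg·m·s⁻² (force = mass × acceleration).
  So N⁻¹ = kg⁻¹·m⁻¹·s².
  Combining: A·kat⁻²·N⁻¹ = A · (s²·mol⁻²) · (kg⁻¹·m⁻¹·s²) = kg⁻¹·m⁻¹·s⁴·A·mol⁻².
Right side:
  Wb = V·s (flux: a volt is a weber per second),
      = kg·m²·s⁻²·A⁻¹.
  H = Wb/A (inductance = flux per current),
      = kg·m²·s⁻²·A⁻².
  So H² = kg²·m⁴·s⁻⁴·A⁻⁴.
  kat = mol/s = s⁻¹·mol (catalytic activity).
  So kat⁻² = s²·mol⁻².
  F = C/V (capacitance = charge per voltage),
      = A·s/(kg·m²·s⁻³·A⁻¹) (substituting C and V),
      = kg⁻¹·m⁻²·s⁴·A².
  V = W/A (potential = power per current),
      = kg·m²·s⁻³·A⁻¹.
  So V⁻¹ = kg⁻¹·m⁻²·s³·A.
  N = kg·m/s² = kg·m·s⁻² (force = mass × acceleration).
  So N⁻¹ = kg⁻¹·m⁻¹·s².
  Combining: s⁻³·Wb·A·H²·kat⁻²·F·V⁻¹·N⁻¹ = s⁻³ · (kg·m²·s⁻²·A⁻¹) · A · (kg²·m⁴·s⁻⁴·A⁻⁴) · (s²·mol⁻²) · (kg⁻¹·m⁻²·s⁴·A²) · (kg⁻¹·m⁻²·s³·A) · (kg⁻¹·m⁻¹·s²) = m·s²·A⁻¹·mol⁻².
Left is kg⁻¹·m⁻¹·s⁴·A·mol⁻²; right is m·s²·A⁻¹·mol⁻² — different.

No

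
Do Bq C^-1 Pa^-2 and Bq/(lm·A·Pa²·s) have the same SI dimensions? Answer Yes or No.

Left side:
  Bq = 1/s = s⁻¹ (activity is decays per second).
  C = A·s = s·A (charge = current × time).
  So C⁻¹ = s⁻¹·A⁻¹.
  Pa = N/m² (pressure = force per area),
      = kg·m⁻¹·s⁻².
  So Pa⁻² = kg⁻²·m²·s⁴.
  Combining: Bq·C⁻¹·Pa⁻² = s⁻¹ · (s⁻¹·A⁻¹) · (kg⁻²·m²·s⁴) = kg⁻²·m²·s²·A⁻¹.
Right side:
  lm = cd·sr = cd (luminous flux; sr is dimensionless).
  So lm⁻¹ = cd⁻¹.
  Pa = N/m² (pressure = force per area),
      = kg·m⁻¹·s⁻².
  So Pa⁻² = kg⁻²·m²·s⁴.
  Bq = 1/s = s⁻¹ (activity is decays per second).
  Combining: lm⁻¹·A⁻¹·Pa⁻²·s⁻¹·Bq = cd⁻¹ · A⁻¹ · (kg⁻²·m²·s⁴) · s⁻¹ · s⁻¹ = kg⁻²·m²·s²·A⁻¹·cd⁻¹.
Left is kg⁻²·m²·s²·A⁻¹; right is kg⁻²·m²·s²·A⁻¹·cd⁻¹ — different.

No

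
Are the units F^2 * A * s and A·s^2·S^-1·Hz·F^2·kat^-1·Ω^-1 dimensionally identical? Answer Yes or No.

Left side:
  F = kg⁻¹·m⁻²·s⁴·A².
  So F² = kg⁻²·m⁻⁴·s⁸·A⁴.
  Combining: F²·A·s = (kg⁻²·m⁻⁴·s⁸·A⁴) · A · s = kg⁻²·m⁻⁴·s⁹·A⁵.
Right side:
  S = 1/Ω (conductance is reciprocal resistance),
      = kg⁻¹·m⁻²·s³·A².
  So S⁻¹ = kg·m²·s⁻³·A⁻².
  Hz = 1/s = s⁻¹ (frequency is cycles per second).
  F = C/V (capacitance = charge per voltage),
      = A·s/(kg·m²·s⁻³·A⁻¹) (substituting C and V),
      = kg⁻¹·m⁻²·s⁴·A².
  So F² = kg⁻²·m⁻⁴·s⁸·A⁴.
  kat = mol/s = s⁻¹·mol (catalytic activity).
  So kat⁻¹ = s·mol⁻¹.
  Ω = V/A (resistance = voltage per current),
      = kg·m²·s⁻³·A⁻².
  So Ω⁻¹ = kg⁻¹·m⁻²·s³·A².
  Combining: A·s²·S⁻¹·Hz·F²·kat⁻¹·Ω⁻¹ = A · s² · (kg·m²·s⁻³·A⁻²) · s⁻¹ · (kg⁻²·m⁻⁴·s⁸·A⁴) · (s·mol⁻¹) · (kg⁻¹·m⁻²·s³·A²) = kg⁻²·m⁻⁴·s¹⁰·A⁵·mol⁻¹.
Left is kg⁻²·m⁻⁴·s⁹·A⁵; right is kg⁻²·m⁻⁴·s¹⁰·A⁵·mol⁻¹ — different.

No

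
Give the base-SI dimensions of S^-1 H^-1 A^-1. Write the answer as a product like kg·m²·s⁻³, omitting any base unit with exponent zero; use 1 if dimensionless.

s⁻¹·A⁻¹

S = kg⁻¹·m⁻²·s³·A².
So S⁻¹ = kg·m²·s⁻³·A⁻².
H = kg·m²·s⁻²·A⁻².
So H⁻¹ = kg⁻¹·m⁻²·s²·A².
Combining: S⁻¹·H⁻¹·A⁻¹ = (kg·m²·s⁻³·A⁻²) · (kg⁻¹·m⁻²·s²·A²) · A⁻¹ = s⁻¹·A⁻¹.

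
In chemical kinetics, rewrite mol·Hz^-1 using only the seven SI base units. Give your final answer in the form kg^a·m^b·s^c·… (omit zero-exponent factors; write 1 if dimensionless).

Hz = 1/s = s⁻¹ (frequency is cycles per second).
So Hz⁻¹ = s.
Combining: mol·Hz⁻¹ = mol · s = s·mol.

s·mol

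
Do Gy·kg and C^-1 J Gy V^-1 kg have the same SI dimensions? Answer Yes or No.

Left side:
  Gy = J/kg (absorbed dose = energy per mass),
      = m²·s⁻².
  Combining: Gy·kg = (m²·s⁻²) · kg = kg·m²·s⁻².
Right side:
  C = s·A.
  So C⁻¹ = s⁻¹·A⁻¹.
  J = kg·m²·s⁻².
  Gy = m²·s⁻².
  V = kg·m²·s⁻³·A⁻¹.
  So V⁻¹ = kg⁻¹·m⁻²·s³·A.
  Combining: C⁻¹·J·Gy·V⁻¹·kg = (s⁻¹·A⁻¹) · (kg·m²·s⁻²) · (m²·s⁻²) · (kg⁻¹·m⁻²·s³·A) · kg = kg·m²·s⁻².
Both reduce to kg·m²·s⁻².

Yes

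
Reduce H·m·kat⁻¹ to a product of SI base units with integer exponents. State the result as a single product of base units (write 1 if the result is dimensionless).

kg·m³·s⁻¹·A⁻²·mol⁻¹

H = kg·m²·s⁻²·A⁻².
kat = s⁻¹·mol.
So kat⁻¹ = s·mol⁻¹.
Combining: H·m·kat⁻¹ = (kg·m²·s⁻²·A⁻²) · m · (s·mol⁻¹) = kg·m³·s⁻¹·A⁻²·mol⁻¹.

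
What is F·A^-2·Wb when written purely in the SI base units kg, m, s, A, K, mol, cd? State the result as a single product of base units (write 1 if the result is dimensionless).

F = kg⁻¹·m⁻²·s⁴·A².
Wb = kg·m²·s⁻²·A⁻¹.
Combining: F·A⁻²·Wb = (kg⁻¹·m⁻²·s⁴·A²) · A⁻² · (kg·m²·s⁻²·A⁻¹) = s²·A⁻¹.

s²·A⁻¹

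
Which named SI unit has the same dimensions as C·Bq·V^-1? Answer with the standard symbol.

C = A·s = s·A (charge = current × time).
Bq = 1/s = s⁻¹ (activity is decays per second).
V = W/A (potential = power per current),
    = kg·m²·s⁻³·A⁻¹.
So V⁻¹ = kg⁻¹·m⁻²·s³·A.
Combining: C·Bq·V⁻¹ = (s·A) · s⁻¹ · (kg⁻¹·m⁻²·s³·A) = kg⁻¹·m⁻²·s³·A².
kg⁻¹·m⁻²·s³·A² is the base-SI form of the siemens.

S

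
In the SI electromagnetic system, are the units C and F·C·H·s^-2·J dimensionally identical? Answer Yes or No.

Left side:
  C = A·s = s·A (charge = current × time).
Right side:
  F = C/V (capacitance = charge per voltage),
      = A·s/(kg·m²·s⁻³·A⁻¹) (substituting C and V),
      = kg⁻¹·m⁻²·s⁴·A².
  C = A·s = s·A (charge = current × time).
  H = Wb/A (inductance = flux per current),
      = kg·m²·s⁻²·A⁻².
  J = N·m (work = force × distance),
      = kg·m²·s⁻².
  Combining: F·C·H·s⁻²·J = (kg⁻¹·m⁻²·s⁴·A²) · (s·A) · (kg·m²·s⁻²·A⁻²) · s⁻² · (kg·m²·s⁻²) = kg·m²·s⁻¹·A.
Left is s·A; right is kg·m²·s⁻¹·A — different.

No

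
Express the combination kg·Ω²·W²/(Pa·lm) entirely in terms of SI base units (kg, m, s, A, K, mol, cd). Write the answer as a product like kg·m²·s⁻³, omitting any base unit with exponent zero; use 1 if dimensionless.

kg⁴·m⁹·s⁻¹⁰·A⁻⁴·cd⁻¹

Ω = V/A (resistance = voltage per current),
    = kg·m²·s⁻³·A⁻².
So Ω² = kg²·m⁴·s⁻⁶·A⁻⁴.
Pa = N/m² (pressure = force per area),
    = kg·m⁻¹·s⁻².
So Pa⁻¹ = kg⁻¹·m·s².
W = J/s (power = energy per time),
    = kg·m²·s⁻³.
So W² = kg²·m⁴·s⁻⁶.
lm = cd·sr = cd (luminous flux; sr is dimensionless).
So lm⁻¹ = cd⁻¹.
Combining: kg·Ω²·Pa⁻¹·W²·lm⁻¹ = kg · (kg²·m⁴·s⁻⁶·A⁻⁴) · (kg⁻¹·m·s²) · (kg²·m⁴·s⁻⁶) · cd⁻¹ = kg⁴·m⁹·s⁻¹⁰·A⁻⁴·cd⁻¹.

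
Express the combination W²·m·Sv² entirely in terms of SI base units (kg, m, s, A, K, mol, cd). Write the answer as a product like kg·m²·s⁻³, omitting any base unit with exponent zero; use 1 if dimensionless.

W = kg·m²·s⁻³.
So W² = kg²·m⁴·s⁻⁶.
Sv = m²·s⁻².
So Sv² = m⁴·s⁻⁴.
Combining: W²·m·Sv² = (kg²·m⁴·s⁻⁶) · m · (m⁴·s⁻⁴) = kg²·m⁹·s⁻¹⁰.

kg²·m⁹·s⁻¹⁰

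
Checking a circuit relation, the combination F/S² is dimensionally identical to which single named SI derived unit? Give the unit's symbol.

H

F = C/V (capacitance = charge per voltage),
    = A·s/(kg·m²·s⁻³·A⁻¹) (substituting C and V),
    = kg⁻¹·m⁻²·s⁴·A².
S = 1/Ω (conductance is reciprocal resistance),
    = kg⁻¹·m⁻²·s³·A².
So S⁻² = kg²·m⁴·s⁻⁶·A⁻⁴.
Combining: F·S⁻² = (kg⁻¹·m⁻²·s⁴·A²) · (kg²·m⁴·s⁻⁶·A⁻⁴) = kg·m²·s⁻²·A⁻².
kg·m²·s⁻²·A⁻² is the base-SI form of the henry.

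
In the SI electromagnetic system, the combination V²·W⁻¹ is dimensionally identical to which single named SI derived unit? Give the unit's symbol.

Ω

V = kg·m²·s⁻³·A⁻¹.
So V² = kg²·m⁴·s⁻⁶·A⁻².
W = kg·m²·s⁻³.
So W⁻¹ = kg⁻¹·m⁻²·s³.
Combining: V²·W⁻¹ = (kg²·m⁴·s⁻⁶·A⁻²) · (kg⁻¹·m⁻²·s³) = kg·m²·s⁻³·A⁻².
kg·m²·s⁻³·A⁻² is the base-SI form of the ohm.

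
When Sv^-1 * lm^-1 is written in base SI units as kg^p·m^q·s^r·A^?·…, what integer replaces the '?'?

Sv = J/kg (equivalent dose = energy per mass),
    = m²·s⁻².
So Sv⁻¹ = m⁻²·s².
lm = cd·sr = cd (luminous flux; sr is dimensionless).
So lm⁻¹ = cd⁻¹.
Combining: Sv⁻¹·lm⁻¹ = (m⁻²·s²) · cd⁻¹ = m⁻²·s²·cd⁻¹.
The exponent of A is 0.

0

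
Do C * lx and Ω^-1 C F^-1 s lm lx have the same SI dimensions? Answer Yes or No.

No

Left side:
  C = A·s = s·A (charge = current × time).
  lx = lm/m² (illuminance = luminous flux per area),
      = m⁻²·cd.
  Combining: C·lx = (s·A) · (m⁻²·cd) = m⁻²·s·A·cd.
Right side:
  Ω = V/A (resistance = voltage per current),
      = kg·m²·s⁻³·A⁻².
  So Ω⁻¹ = kg⁻¹·m⁻²·s³·A².
  C = A·s = s·A (charge = current × time).
  F = C/V (capacitance = charge per voltage),
      = A·s/(kg·m²·s⁻³·A⁻¹) (substituting C and V),
      = kg⁻¹·m⁻²·s⁴·A².
  So F⁻¹ = kg·m²·s⁻⁴·A⁻².
  lm = cd·sr = cd (luminous flux; sr is dimensionless).
  lx = lm/m² (illuminance = luminous flux per area),
      = m⁻²·cd.
  Combining: Ω⁻¹·C·F⁻¹·s·lm·lx = (kg⁻¹·m⁻²·s³·A²) · (s·A) · (kg·m²·s⁻⁴·A⁻²) · s · cd · (m⁻²·cd) = m⁻²·s·A·cd².
Left is m⁻²·s·A·cd; right is m⁻²·s·A·cd² — different.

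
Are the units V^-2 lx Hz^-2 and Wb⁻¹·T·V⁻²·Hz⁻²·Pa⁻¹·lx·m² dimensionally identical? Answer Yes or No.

Left side:
  V = W/A (potential = power per current),
      = kg·m²·s⁻³·A⁻¹.
  So V⁻² = kg⁻²·m⁻⁴·s⁶·A².
  lx = lm/m² (illuminance = luminous flux per area),
      = m⁻²·cd.
  Hz = 1/s = s⁻¹ (frequency is cycles per second).
  So Hz⁻² = s².
  Combining: V⁻²·lx·Hz⁻² = (kg⁻²·m⁻⁴·s⁶·A²) · (m⁻²·cd) · s² = kg⁻²·m⁻⁶·s⁸·A²·cd.
Right side:
  Wb = V·s (flux: a volt is a weber per second),
      = kg·m²·s⁻²·A⁻¹.
  So Wb⁻¹ = kg⁻¹·m⁻²·s²·A.
  T = Wb/m² (flux density = flux per area),
      = kg·s⁻²·A⁻¹.
  V = W/A (potential = power per current),
      = kg·m²·s⁻³·A⁻¹.
  So V⁻² = kg⁻²·m⁻⁴·s⁶·A².
  Hz = 1/s = s⁻¹ (frequency is cycles per second).
  So Hz⁻² = s².
  Pa = N/m² (pressure = force per area),
      = kg·m⁻¹·s⁻².
  So Pa⁻¹ = kg⁻¹·m·s².
  lx = lm/m² (illuminance = luminous flux per area),
      = m⁻²·cd.
  Combining: Wb⁻¹·T·V⁻²·Hz⁻²·Pa⁻¹·lx·m² = (kg⁻¹·m⁻²·s²·A) · (kg·s⁻²·A⁻¹) · (kg⁻²·m⁻⁴·s⁶·A²) · s² · (kg⁻¹·m·s²) · (m⁻²·cd) · m² = kg⁻³·m⁻⁵·s¹⁰·A²·cd.
Left is kg⁻²·m⁻⁶·s⁸·A²·cd; right is kg⁻³·m⁻⁵·s¹⁰·A²·cd — different.

No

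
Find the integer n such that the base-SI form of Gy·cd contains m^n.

Gy = m²·s⁻².
Combining: Gy·cd = (m²·s⁻²) · cd = m²·s⁻²·cd.
The exponent of m is 2.

2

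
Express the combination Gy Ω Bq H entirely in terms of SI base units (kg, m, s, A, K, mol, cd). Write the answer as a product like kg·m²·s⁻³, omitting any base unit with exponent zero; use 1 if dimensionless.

kg²·m⁶·s⁻⁸·A⁻⁴

Gy = J/kg (absorbed dose = energy per mass),
    = m²·s⁻².
Ω = V/A (resistance = voltage per current),
    = kg·m²·s⁻³·A⁻².
Bq = 1/s = s⁻¹ (activity is decays per second).
H = Wb/A (inductance = flux per current),
    = kg·m²·s⁻²·A⁻².
Combining: Gy·Ω·Bq·H = (m²·s⁻²) · (kg·m²·s⁻³·A⁻²) · s⁻¹ · (kg·m²·s⁻²·A⁻²) = kg²·m⁶·s⁻⁸·A⁻⁴.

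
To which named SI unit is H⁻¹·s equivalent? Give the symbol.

H = Wb/A (inductance = flux per current),
    = kg·m²·s⁻²·A⁻².
So H⁻¹ = kg⁻¹·m⁻²·s²·A².
Combining: H⁻¹·s = (kg⁻¹·m⁻²·s²·A²) · s = kg⁻¹·m⁻²·s³·A².
kg⁻¹·m⁻²·s³·A² is the base-SI form of the siemens.

S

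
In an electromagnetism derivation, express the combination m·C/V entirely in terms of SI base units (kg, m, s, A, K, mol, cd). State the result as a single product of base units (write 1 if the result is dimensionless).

V = W/A (potential = power per current),
    = kg·m²·s⁻³·A⁻¹.
So V⁻¹ = kg⁻¹·m⁻²·s³·A.
C = A·s = s·A (charge = current × time).
Combining: V⁻¹·m·C = (kg⁻¹·m⁻²·s³·A) · m · (s·A) = kg⁻¹·m⁻¹·s⁴·A².

kg⁻¹·m⁻¹·s⁴·A²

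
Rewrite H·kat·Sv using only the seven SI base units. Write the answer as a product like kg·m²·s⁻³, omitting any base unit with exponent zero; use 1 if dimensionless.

H = Wb/A (inductance = flux per current),
    = kg·m²·s⁻²·A⁻².
kat = mol/s = s⁻¹·mol (catalytic activity).
Sv = J/kg (equivalent dose = energy per mass),
    = m²·s⁻².
Combining: H·kat·Sv = (kg·m²·s⁻²·A⁻²) · (s⁻¹·mol) · (m²·s⁻²) = kg·m⁴·s⁻⁵·A⁻²·mol.

kg·m⁴·s⁻⁵·A⁻²·mol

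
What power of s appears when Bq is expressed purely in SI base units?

-1

Bq = 1/s = s⁻¹ (activity is decays per second).
The exponent of s is -1.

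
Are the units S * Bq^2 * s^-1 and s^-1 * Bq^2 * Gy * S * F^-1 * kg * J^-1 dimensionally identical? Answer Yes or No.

Left side:
  S = 1/Ω (conductance is reciprocal resistance),
      = kg⁻¹·m⁻²·s³·A².
  Bq = 1/s = s⁻¹ (activity is decays per second).
  So Bq² = s⁻².
  Combining: S·Bq²·s⁻¹ = (kg⁻¹·m⁻²·s³·A²) · s⁻² · s⁻¹ = kg⁻¹·m⁻²·A².
Right side:
  Bq = 1/s = s⁻¹ (activity is decays per second).
  So Bq² = s⁻².
  Gy = J/kg (absorbed dose = energy per mass),
      = m²·s⁻².
  S = 1/Ω (conductance is reciprocal resistance),
      = kg⁻¹·m⁻²·s³·A².
  F = C/V (capacitance = charge per voltage),
      = A·s/(kg·m²·s⁻³·A⁻¹) (substituting C and V),
      = kg⁻¹·m⁻²·s⁴·A².
  So F⁻¹ = kg·m²·s⁻⁴·A⁻².
  J = N·m (work = force × distance),
      = kg·m²·s⁻².
  So J⁻¹ = kg⁻¹·m⁻²·s².
  Combining: s⁻¹·Bq²·Gy·S·F⁻¹·kg·J⁻¹ = s⁻¹ · s⁻² · (m²·s⁻²) · (kg⁻¹·m⁻²·s³·A²) · (kg·m²·s⁻⁴·A⁻²) · kg · (kg⁻¹·m⁻²·s²) = s⁻⁴.
Left is kg⁻¹·m⁻²·A²; right is s⁻⁴ — different.

No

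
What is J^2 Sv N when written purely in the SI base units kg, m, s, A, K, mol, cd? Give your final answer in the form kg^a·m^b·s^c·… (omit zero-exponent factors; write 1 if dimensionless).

kg³·m⁷·s⁻⁸

J = N·m (work = force × distance),
    = kg·m²·s⁻².
So J² = kg²·m⁴·s⁻⁴.
Sv = J/kg (equivalent dose = energy per mass),
    = m²·s⁻².
N = kg·m/s² = kg·m·s⁻² (force = mass × acceleration).
Combining: J²·Sv·N = (kg²·m⁴·s⁻⁴) · (m²·s⁻²) · (kg·m·s⁻²) = kg³·m⁷·s⁻⁸.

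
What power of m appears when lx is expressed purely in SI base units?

-2

lx = lm/m² (illuminance = luminous flux per area),
    = m⁻²·cd.
The exponent of m is -2.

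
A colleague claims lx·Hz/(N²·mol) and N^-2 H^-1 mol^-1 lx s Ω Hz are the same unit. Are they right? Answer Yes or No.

Yes

Left side:
  lx = lm/m² (illuminance = luminous flux per area),
      = m⁻²·cd.
  Hz = 1/s = s⁻¹ (frequency is cycles per second).
  N = kg·m/s² = kg·m·s⁻² (force = mass × acceleration).
  So N⁻² = kg⁻²·m⁻²·s⁴.
  Combining: lx·Hz·N⁻²·mol⁻¹ = (m⁻²·cd) · s⁻¹ · (kg⁻²·m⁻²·s⁴) · mol⁻¹ = kg⁻²·m⁻⁴·s³·mol⁻¹·cd.
Right side:
  N = kg·m/s² = kg·m·s⁻² (force = mass × acceleration).
  So N⁻² = kg⁻²·m⁻²·s⁴.
  H = Wb/A (inductance = flux per current),
      = kg·m²·s⁻²·A⁻².
  So H⁻¹ = kg⁻¹·m⁻²·s²·A².
  lx = lm/m² (illuminance = luminous flux per area),
      = m⁻²·cd.
  Ω = V/A (resistance = voltage per current),
      = kg·m²·s⁻³·A⁻².
  Hz = 1/s = s⁻¹ (frequency is cycles per second).
  Combining: N⁻²·H⁻¹·mol⁻¹·lx·s·Ω·Hz = (kg⁻²·m⁻²·s⁴) · (kg⁻¹·m⁻²·s²·A²) · mol⁻¹ · (m⁻²·cd) · s · (kg·m²·s⁻³·A⁻²) · s⁻¹ = kg⁻²·m⁻⁴·s³·mol⁻¹·cd.
Both reduce to kg⁻²·m⁻⁴·s³·mol⁻¹·cd.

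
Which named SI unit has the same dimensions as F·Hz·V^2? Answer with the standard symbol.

W

F = C/V (capacitance = charge per voltage),
    = A·s/(kg·m²·s⁻³·A⁻¹) (substituting C and V),
    = kg⁻¹·m⁻²·s⁴·A².
Hz = 1/s = s⁻¹ (frequency is cycles per second).
V = W/A (potential = power per current),
    = kg·m²·s⁻³·A⁻¹.
So V² = kg²·m⁴·s⁻⁶·A⁻².
Combining: F·Hz·V² = (kg⁻¹·m⁻²·s⁴·A²) · s⁻¹ · (kg²·m⁴·s⁻⁶·A⁻²) = kg·m²·s⁻³.
kg·m²·s⁻³ is the base-SI form of the watt.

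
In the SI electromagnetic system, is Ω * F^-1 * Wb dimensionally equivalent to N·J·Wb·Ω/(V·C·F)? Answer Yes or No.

No

Left side:
  Ω = kg·m²·s⁻³·A⁻².
  F = kg⁻¹·m⁻²·s⁴·A².
  So F⁻¹ = kg·m²·s⁻⁴·A⁻².
  Wb = kg·m²·s⁻²·A⁻¹.
  Combining: Ω·F⁻¹·Wb = (kg·m²·s⁻³·A⁻²) · (kg·m²·s⁻⁴·A⁻²) · (kg·m²·s⁻²·A⁻¹) = kg³·m⁶·s⁻⁹·A⁻⁵.
Right side:
  V = W/A (potential = power per current),
      = kg·m²·s⁻³·A⁻¹.
  So V⁻¹ = kg⁻¹·m⁻²·s³·A.
  N = kg·m/s² = kg·m·s⁻² (force = mass × acceleration).
  J = N·m (work = force × distance),
      = kg·m²·s⁻².
  Wb = V·s (flux: a volt is a weber per second),
      = kg·m²·s⁻²·A⁻¹.
  Ω = V/A (resistance = voltage per current),
      = kg·m²·s⁻³·A⁻².
  C = A·s = s·A (charge = current × time).
  So C⁻¹ = s⁻¹·A⁻¹.
  F = C/V (capacitance = charge per voltage),
      = A·s/(kg·m²·s⁻³·A⁻¹) (substituting C and V),
      = kg⁻¹·m⁻²·s⁴·A².
  So F⁻¹ = kg·m²·s⁻⁴·A⁻².
  Combining: V⁻¹·N·J·Wb·Ω·C⁻¹·F⁻¹ = (kg⁻¹·m⁻²·s³·A) · (kg·m·s⁻²) · (kg·m²·s⁻²) · (kg·m²·s⁻²·A⁻¹) · (kg·m²·s⁻³·A⁻²) · (s⁻¹·A⁻¹) · (kg·m²·s⁻⁴·A⁻²) = kg⁴·m⁷·s⁻¹¹·A⁻⁵.
Left is kg³·m⁶·s⁻⁹·A⁻⁵; right is kg⁴·m⁷·s⁻¹¹·A⁻⁵ — different.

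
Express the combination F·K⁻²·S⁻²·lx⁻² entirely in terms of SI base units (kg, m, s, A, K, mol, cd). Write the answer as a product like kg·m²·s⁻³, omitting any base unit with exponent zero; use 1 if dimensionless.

F = C/V (capacitance = charge per voltage),
    = A·s/(kg·m²·s⁻³·A⁻¹) (substituting C and V),
    = kg⁻¹·m⁻²·s⁴·A².
S = 1/Ω (conductance is reciprocal resistance),
    = kg⁻¹·m⁻²·s³·A².
So S⁻² = kg²·m⁴·s⁻⁶·A⁻⁴.
lx = lm/m² (illuminance = luminous flux per area),
    = m⁻²·cd.
So lx⁻² = m⁴·cd⁻².
Combining: F·K⁻²·S⁻²·lx⁻² = (kg⁻¹·m⁻²·s⁴·A²) · K⁻² · (kg²·m⁴·s⁻⁶·A⁻⁴) · (m⁴·cd⁻²) = kg·m⁶·s⁻²·A⁻²·K⁻²·cd⁻².

kg·m⁶·s⁻²·A⁻²·K⁻²·cd⁻²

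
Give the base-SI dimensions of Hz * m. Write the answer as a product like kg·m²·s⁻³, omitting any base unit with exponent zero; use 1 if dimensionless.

Hz = s⁻¹.
Combining: Hz·m = s⁻¹ · m = m·s⁻¹.

m·s⁻¹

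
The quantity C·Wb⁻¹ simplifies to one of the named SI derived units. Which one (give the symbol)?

S

C = A·s = s·A (charge = current × time).
Wb = V·s (flux: a volt is a weber per second),
    = kg·m²·s⁻²·A⁻¹.
So Wb⁻¹ = kg⁻¹·m⁻²·s²·A.
Combining: C·Wb⁻¹ = (s·A) · (kg⁻¹·m⁻²·s²·A) = kg⁻¹·m⁻²·s³·A².
kg⁻¹·m⁻²·s³·A² is the base-SI form of the siemens.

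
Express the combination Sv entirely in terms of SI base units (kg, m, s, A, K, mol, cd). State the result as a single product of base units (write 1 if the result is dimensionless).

m²·s⁻²

Sv = m²·s⁻².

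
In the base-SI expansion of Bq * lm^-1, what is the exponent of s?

-1

Bq = s⁻¹.
lm = cd.
So lm⁻¹ = cd⁻¹.
Combining: Bq·lm⁻¹ = s⁻¹ · cd⁻¹ = s⁻¹·cd⁻¹.
The exponent of s is -1.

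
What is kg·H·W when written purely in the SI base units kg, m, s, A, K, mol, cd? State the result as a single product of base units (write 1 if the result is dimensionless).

kg³·m⁴·s⁻⁵·A⁻²

H = Wb/A (inductance = flux per current),
    = kg·m²·s⁻²·A⁻².
W = J/s (power = energy per time),
    = kg·m²·s⁻³.
Combining: kg·H·W = kg · (kg·m²·s⁻²·A⁻²) · (kg·m²·s⁻³) = kg³·m⁴·s⁻⁵·A⁻².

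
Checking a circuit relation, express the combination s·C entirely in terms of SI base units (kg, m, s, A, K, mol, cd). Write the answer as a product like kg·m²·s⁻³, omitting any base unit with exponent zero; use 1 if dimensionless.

s²·A

C = A·s = s·A (charge = current × time).
Combining: s·C = s · (s·A) = s²·A.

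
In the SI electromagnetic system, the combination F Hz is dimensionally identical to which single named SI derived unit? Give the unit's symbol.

F = kg⁻¹·m⁻²·s⁴·A².
Hz = s⁻¹.
Combining: F·Hz = (kg⁻¹·m⁻²·s⁴·A²) · s⁻¹ = kg⁻¹·m⁻²·s³·A².
kg⁻¹·m⁻²·s³·A² is the base-SI form of the siemens.

S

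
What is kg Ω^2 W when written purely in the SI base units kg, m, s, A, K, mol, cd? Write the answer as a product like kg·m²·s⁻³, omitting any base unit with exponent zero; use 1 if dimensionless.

Ω = V/A (resistance = voltage per current),
    = kg·m²·s⁻³·A⁻².
So Ω² = kg²·m⁴·s⁻⁶·A⁻⁴.
W = J/s (power = energy per time),
    = kg·m²·s⁻³.
Combining: kg·Ω²·W = kg · (kg²·m⁴·s⁻⁶·A⁻⁴) · (kg·m²·s⁻³) = kg⁴·m⁶·s⁻⁹·A⁻⁴.

kg⁴·m⁶·s⁻⁹·A⁻⁴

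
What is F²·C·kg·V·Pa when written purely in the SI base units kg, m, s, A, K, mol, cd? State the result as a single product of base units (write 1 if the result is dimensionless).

kg·m⁻³·s⁴·A⁴

F = kg⁻¹·m⁻²·s⁴·A².
So F² = kg⁻²·m⁻⁴·s⁸·A⁴.
C = s·A.
V = kg·m²·s⁻³·A⁻¹.
Pa = kg·m⁻¹·s⁻².
Combining: F²·C·kg·V·Pa = (kg⁻²·m⁻⁴·s⁸·A⁴) · (s·A) · kg · (kg·m²·s⁻³·A⁻¹) · (kg·m⁻¹·s⁻²) = kg·m⁻³·s⁴·A⁴.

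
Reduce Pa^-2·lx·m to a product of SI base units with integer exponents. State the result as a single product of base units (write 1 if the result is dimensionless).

kg⁻²·m·s⁴·cd

Pa = kg·m⁻¹·s⁻².
So Pa⁻² = kg⁻²·m²·s⁴.
lx = m⁻²·cd.
Combining: Pa⁻²·lx·m = (kg⁻²·m²·s⁴) · (m⁻²·cd) · m = kg⁻²·m·s⁴·cd.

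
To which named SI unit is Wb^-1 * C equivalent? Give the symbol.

Wb = V·s (flux: a volt is a weber per second),
    = kg·m²·s⁻²·A⁻¹.
So Wb⁻¹ = kg⁻¹·m⁻²·s²·A.
C = A·s = s·A (charge = current × time).
Combining: Wb⁻¹·C = (kg⁻¹·m⁻²·s²·A) · (s·A) = kg⁻¹·m⁻²·s³·A².
kg⁻¹·m⁻²·s³·A² is the base-SI form of the siemens.

S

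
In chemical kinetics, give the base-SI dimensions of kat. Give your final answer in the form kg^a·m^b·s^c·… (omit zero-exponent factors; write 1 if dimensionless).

kat = s⁻¹·mol.

s⁻¹·mol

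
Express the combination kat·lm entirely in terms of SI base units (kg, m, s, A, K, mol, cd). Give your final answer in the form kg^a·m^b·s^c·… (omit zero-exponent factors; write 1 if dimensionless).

kat = s⁻¹·mol.
lm = cd.
Combining: kat·lm = (s⁻¹·mol) · cd = s⁻¹·mol·cd.

s⁻¹·mol·cd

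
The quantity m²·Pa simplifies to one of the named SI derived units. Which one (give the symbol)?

N

Pa = N/m² (pressure = force per area),
    = kg·m⁻¹·s⁻².
Combining: m²·Pa = m² · (kg·m⁻¹·s⁻²) = kg·m·s⁻².
kg·m·s⁻² is the base-SI form of the newton.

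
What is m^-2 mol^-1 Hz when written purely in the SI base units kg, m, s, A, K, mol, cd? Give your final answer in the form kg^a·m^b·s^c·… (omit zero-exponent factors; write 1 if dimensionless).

Hz = s⁻¹.
Combining: m⁻²·mol⁻¹·Hz = m⁻² · mol⁻¹ · s⁻¹ = m⁻²·s⁻¹·mol⁻¹.

m⁻²·s⁻¹·mol⁻¹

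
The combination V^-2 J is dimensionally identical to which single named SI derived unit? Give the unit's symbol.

F

V = kg·m²·s⁻³·A⁻¹.
So V⁻² = kg⁻²·m⁻⁴·s⁶·A².
J = kg·m²·s⁻².
Combining: V⁻²·J = (kg⁻²·m⁻⁴·s⁶·A²) · (kg·m²·s⁻²) = kg⁻¹·m⁻²·s⁴·A².
kg⁻¹·m⁻²·s⁴·A² is the base-SI form of the farad.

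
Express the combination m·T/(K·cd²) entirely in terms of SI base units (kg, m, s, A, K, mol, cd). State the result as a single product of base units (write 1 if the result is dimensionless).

kg·m·s⁻²·A⁻¹·K⁻¹·cd⁻²

T = kg·s⁻²·A⁻¹.
Combining: K⁻¹·cd⁻²·m·T = K⁻¹ · cd⁻² · m · (kg·s⁻²·A⁻¹) = kg·m·s⁻²·A⁻¹·K⁻¹·cd⁻².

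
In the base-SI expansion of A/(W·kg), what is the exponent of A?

1

W = J/s (power = energy per time),
    = kg·m²·s⁻³.
So W⁻¹ = kg⁻¹·m⁻²·s³.
Combining: W⁻¹·A·kg⁻¹ = (kg⁻¹·m⁻²·s³) · A · kg⁻¹ = kg⁻²·m⁻²·s³·A.
The exponent of A is 1.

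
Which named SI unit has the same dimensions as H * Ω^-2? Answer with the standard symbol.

F

H = Wb/A (inductance = flux per current),
    = kg·m²·s⁻²·A⁻².
Ω = V/A (resistance = voltage per current),
    = kg·m²·s⁻³·A⁻².
So Ω⁻² = kg⁻²·m⁻⁴·s⁶·A⁴.
Combining: H·Ω⁻² = (kg·m²·s⁻²·A⁻²) · (kg⁻²·m⁻⁴·s⁶·A⁴) = kg⁻¹·m⁻²·s⁴·A².
kg⁻¹·m⁻²·s⁴·A² is the base-SI form of the farad.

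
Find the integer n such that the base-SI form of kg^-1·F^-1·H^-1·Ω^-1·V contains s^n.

F = kg⁻¹·m⁻²·s⁴·A².
So F⁻¹ = kg·m²·s⁻⁴·A⁻².
H = kg·m²·s⁻²·A⁻².
So H⁻¹ = kg⁻¹·m⁻²·s²·A².
Ω = kg·m²·s⁻³·A⁻².
So Ω⁻¹ = kg⁻¹·m⁻²·s³·A².
V = kg·m²·s⁻³·A⁻¹.
Combining: kg⁻¹·F⁻¹·H⁻¹·Ω⁻¹·V = kg⁻¹ · (kg·m²·s⁻⁴·A⁻²) · (kg⁻¹·m⁻²·s²·A²) · (kg⁻¹·m⁻²·s³·A²) · (kg·m²·s⁻³·A⁻¹) = kg⁻¹·s⁻²·A.
The exponent of s is -2.

-2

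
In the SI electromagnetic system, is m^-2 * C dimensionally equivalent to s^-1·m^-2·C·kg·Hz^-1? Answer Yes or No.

No

Left side:
  C = A·s = s·A (charge = current × time).
  Combining: m⁻²·C = m⁻² · (s·A) = m⁻²·s·A.
Right side:
  C = s·A.
  Hz = s⁻¹.
  So Hz⁻¹ = s.
  Combining: s⁻¹·m⁻²·C·kg·Hz⁻¹ = s⁻¹ · m⁻² · (s·A) · kg · s = kg·m⁻²·s·A.
Left is m⁻²·s·A; right is kg·m⁻²·s·A — different.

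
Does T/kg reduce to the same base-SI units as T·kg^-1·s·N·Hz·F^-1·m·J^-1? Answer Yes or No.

Left side:
  T = Wb/m² (flux density = flux per area),
      = kg·s⁻²·A⁻¹.
  Combining: T·kg⁻¹ = (kg·s⁻²·A⁻¹) · kg⁻¹ = s⁻²·A⁻¹.
Right side:
  T = kg·s⁻²·A⁻¹.
  N = kg·m·s⁻².
  Hz = s⁻¹.
  F = kg⁻¹·m⁻²·s⁴·A².
  So F⁻¹ = kg·m²·s⁻⁴·A⁻².
  J = kg·m²·s⁻².
  So J⁻¹ = kg⁻¹·m⁻²·s².
  Combining: T·kg⁻¹·s·N·Hz·F⁻¹·m·J⁻¹ = (kg·s⁻²·A⁻¹) · kg⁻¹ · s · (kg·m·s⁻²) · s⁻¹ · (kg·m²·s⁻⁴·A⁻²) · m · (kg⁻¹·m⁻²·s²) = kg·m²·s⁻⁶·A⁻³.
Left is s⁻²·A⁻¹; right is kg·m²·s⁻⁶·A⁻³ — different.

No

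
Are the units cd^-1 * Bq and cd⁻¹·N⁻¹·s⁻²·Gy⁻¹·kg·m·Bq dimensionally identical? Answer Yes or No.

No

Left side:
  Bq = 1/s = s⁻¹ (activity is decays per second).
  Combining: cd⁻¹·Bq = cd⁻¹ · s⁻¹ = s⁻¹·cd⁻¹.
Right side:
  N = kg·m/s² = kg·m·s⁻² (force = mass × acceleration).
  So N⁻¹ = kg⁻¹·m⁻¹·s².
  Gy = J/kg (absorbed dose = energy per mass),
      = m²·s⁻².
  So Gy⁻¹ = m⁻²·s².
  Bq = 1/s = s⁻¹ (activity is decays per second).
  Combining: cd⁻¹·N⁻¹·s⁻²·Gy⁻¹·kg·m·Bq = cd⁻¹ · (kg⁻¹·m⁻¹·s²) · s⁻² · (m⁻²·s²) · kg · m · s⁻¹ = m⁻²·s·cd⁻¹.
Left is s⁻¹·cd⁻¹; right is m⁻²·s·cd⁻¹ — different.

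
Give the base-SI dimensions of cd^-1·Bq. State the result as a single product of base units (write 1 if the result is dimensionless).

Bq = s⁻¹.
Combining: cd⁻¹·Bq = cd⁻¹ · s⁻¹ = s⁻¹·cd⁻¹.

s⁻¹·cd⁻¹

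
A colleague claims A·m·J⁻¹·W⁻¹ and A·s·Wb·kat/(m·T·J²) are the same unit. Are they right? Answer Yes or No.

Left side:
  J = N·m (work = force × distance),
      = kg·m²·s⁻².
  So J⁻¹ = kg⁻¹·m⁻²·s².
  W = J/s (power = energy per time),
      = kg·m²·s⁻³.
  So W⁻¹ = kg⁻¹·m⁻²·s³.
  Combining: A·m·J⁻¹·W⁻¹ = A · m · (kg⁻¹·m⁻²·s²) · (kg⁻¹·m⁻²·s³) = kg⁻²·m⁻³·s⁵·A.
Right side:
  T = Wb/m² (flux density = flux per area),
      = kg·s⁻²·A⁻¹.
  So T⁻¹ = kg⁻¹·s²·A.
  Wb = V·s (flux: a volt is a weber per second),
      = kg·m²·s⁻²·A⁻¹.
  kat = mol/s = s⁻¹·mol (catalytic activity).
  J = N·m (work = force × distance),
      = kg·m²·s⁻².
  So J⁻² = kg⁻²·m⁻⁴·s⁴.
  Combining: A·s·m⁻¹·T⁻¹·Wb·kat·J⁻² = A · s · m⁻¹ · (kg⁻¹·s²·A) · (kg·m²·s⁻²·A⁻¹) · (s⁻¹·mol) · (kg⁻²·m⁻⁴·s⁴) = kg⁻²·m⁻³·s⁴·A·mol.
Left is kg⁻²·m⁻³·s⁵·A; right is kg⁻²·m⁻³·s⁴·A·mol — different.

No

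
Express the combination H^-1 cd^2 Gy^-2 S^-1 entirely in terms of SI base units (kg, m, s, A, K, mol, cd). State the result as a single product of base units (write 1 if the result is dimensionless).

m⁻⁴·s³·cd²

H = Wb/A (inductance = flux per current),
    = kg·m²·s⁻²·A⁻².
So H⁻¹ = kg⁻¹·m⁻²·s²·A².
Gy = J/kg (absorbed dose = energy per mass),
    = m²·s⁻².
So Gy⁻² = m⁻⁴·s⁴.
S = 1/Ω (conductance is reciprocal resistance),
    = kg⁻¹·m⁻²·s³·A².
So S⁻¹ = kg·m²·s⁻³·A⁻².
Combining: H⁻¹·cd²·Gy⁻²·S⁻¹ = (kg⁻¹·m⁻²·s²·A²) · cd² · (m⁻⁴·s⁴) · (kg·m²·s⁻³·A⁻²) = m⁻⁴·s³·cd².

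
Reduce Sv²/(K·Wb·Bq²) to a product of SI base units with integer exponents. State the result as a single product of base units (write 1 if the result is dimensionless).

Sv = m²·s⁻².
So Sv² = m⁴·s⁻⁴.
Wb = kg·m²·s⁻²·A⁻¹.
So Wb⁻¹ = kg⁻¹·m⁻²·s²·A.
Bq = s⁻¹.
So Bq⁻² = s².
Combining: K⁻¹·Sv²·Wb⁻¹·Bq⁻² = K⁻¹ · (m⁴·s⁻⁴) · (kg⁻¹·m⁻²·s²·A) · s² = kg⁻¹·m²·A·K⁻¹.

kg⁻¹·m²·A·K⁻¹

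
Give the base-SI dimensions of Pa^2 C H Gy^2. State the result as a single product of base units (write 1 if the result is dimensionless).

Pa = N/m² (pressure = force per area),
    = kg·m⁻¹·s⁻².
So Pa² = kg²·m⁻²·s⁻⁴.
C = A·s = s·A (charge = current × time).
H = Wb/A (inductance = flux per current),
    = kg·m²·s⁻²·A⁻².
Gy = J/kg (absorbed dose = energy per mass),
    = m²·s⁻².
So Gy² = m⁴·s⁻⁴.
Combining: Pa²·C·H·Gy² = (kg²·m⁻²·s⁻⁴) · (s·A) · (kg·m²·s⁻²·A⁻²) · (m⁴·s⁻⁴) = kg³·m⁴·s⁻⁹·A⁻¹.

kg³·m⁴·s⁻⁹·A⁻¹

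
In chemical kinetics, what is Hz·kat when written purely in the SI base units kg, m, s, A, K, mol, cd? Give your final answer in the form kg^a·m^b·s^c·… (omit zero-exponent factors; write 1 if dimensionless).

Hz = 1/s = s⁻¹ (frequency is cycles per second).
kat = mol/s = s⁻¹·mol (catalytic activity).
Combining: Hz·kat = s⁻¹ · (s⁻¹·mol) = s⁻²·mol.

s⁻²·mol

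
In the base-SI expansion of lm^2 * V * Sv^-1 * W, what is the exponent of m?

lm = cd.
So lm² = cd².
V = kg·m²·s⁻³·A⁻¹.
Sv = m²·s⁻².
So Sv⁻¹ = m⁻²·s².
W = kg·m²·s⁻³.
Combining: lm²·V·Sv⁻¹·W = cd² · (kg·m²·s⁻³·A⁻¹) · (m⁻²·s²) · (kg·m²·s⁻³) = kg²·m²·s⁻⁴·A⁻¹·cd².
The exponent of m is 2.

2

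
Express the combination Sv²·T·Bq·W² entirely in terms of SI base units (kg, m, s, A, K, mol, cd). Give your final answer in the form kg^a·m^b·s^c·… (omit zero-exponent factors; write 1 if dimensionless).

Sv = m²·s⁻².
So Sv² = m⁴·s⁻⁴.
T = kg·s⁻²·A⁻¹.
Bq = s⁻¹.
W = kg·m²·s⁻³.
So W² = kg²·m⁴·s⁻⁶.
Combining: Sv²·T·Bq·W² = (m⁴·s⁻⁴) · (kg·s⁻²·A⁻¹) · s⁻¹ · (kg²·m⁴·s⁻⁶) = kg³·m⁸·s⁻¹³·A⁻¹.

kg³·m⁸·s⁻¹³·A⁻¹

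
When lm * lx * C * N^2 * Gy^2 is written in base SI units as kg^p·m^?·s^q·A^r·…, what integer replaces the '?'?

4

lm = cd·sr = cd (luminous flux; sr is dimensionless).
lx = lm/m² (illuminance = luminous flux per area),
    = m⁻²·cd.
C = A·s = s·A (charge = current × time).
N = kg·m/s² = kg·m·s⁻² (force = mass × acceleration).
So N² = kg²·m²·s⁻⁴.
Gy = J/kg (absorbed dose = energy per mass),
    = m²·s⁻².
So Gy² = m⁴·s⁻⁴.
Combining: lm·lx·C·N²·Gy² = cd · (m⁻²·cd) · (s·A) · (kg²·m²·s⁻⁴) · (m⁴·s⁻⁴) = kg²·m⁴·s⁻⁷·A·cd².
The exponent of m is 4.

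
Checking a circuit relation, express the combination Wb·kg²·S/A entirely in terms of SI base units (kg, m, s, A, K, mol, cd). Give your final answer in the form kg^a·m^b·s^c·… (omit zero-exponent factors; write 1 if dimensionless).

kg²·s

Wb = V·s (flux: a volt is a weber per second),
    = kg·m²·s⁻²·A⁻¹.
S = 1/Ω (conductance is reciprocal resistance),
    = kg⁻¹·m⁻²·s³·A².
Combining: Wb·kg²·A⁻¹·S = (kg·m²·s⁻²·A⁻¹) · kg² · A⁻¹ · (kg⁻¹·m⁻²·s³·A²) = kg²·s.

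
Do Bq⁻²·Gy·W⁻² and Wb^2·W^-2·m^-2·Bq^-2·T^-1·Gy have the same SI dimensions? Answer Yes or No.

No

Left side:
  Bq = s⁻¹.
  So Bq⁻² = s².
  Gy = m²·s⁻².
  W = kg·m²·s⁻³.
  So W⁻² = kg⁻²·m⁻⁴·s⁶.
  Combining: Bq⁻²·Gy·W⁻² = s² · (m²·s⁻²) · (kg⁻²·m⁻⁴·s⁶) = kg⁻²·m⁻²·s⁶.
Right side:
  Wb = V·s (flux: a volt is a weber per second),
      = kg·m²·s⁻²·A⁻¹.
  So Wb² = kg²·m⁴·s⁻⁴·A⁻².
  W = J/s (power = energy per time),
      = kg·m²·s⁻³.
  So W⁻² = kg⁻²·m⁻⁴·s⁶.
  Bq = 1/s = s⁻¹ (activity is decays per second).
  So Bq⁻² = s².
  T = Wb/m² (flux density = flux per area),
      = kg·s⁻²·A⁻¹.
  So T⁻¹ = kg⁻¹·s²·A.
  Gy = J/kg (absorbed dose = energy per mass),
      = m²·s⁻².
  Combining: Wb²·W⁻²·m⁻²·Bq⁻²·T⁻¹·Gy = (kg²·m⁴·s⁻⁴·A⁻²) · (kg⁻²·m⁻⁴·s⁶) · m⁻² · s² · (kg⁻¹·s²·A) · (m²·s⁻²) = kg⁻¹·s⁴·A⁻¹.
Left is kg⁻²·m⁻²·s⁶; right is kg⁻¹·s⁴·A⁻¹ — different.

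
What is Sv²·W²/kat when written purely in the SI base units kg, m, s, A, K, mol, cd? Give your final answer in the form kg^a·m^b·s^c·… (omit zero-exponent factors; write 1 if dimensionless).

kat = mol/s = s⁻¹·mol (catalytic activity).
So kat⁻¹ = s·mol⁻¹.
Sv = J/kg (equivalent dose = energy per mass),
    = m²·s⁻².
So Sv² = m⁴·s⁻⁴.
W = J/s (power = energy per time),
    = kg·m²·s⁻³.
So W² = kg²·m⁴·s⁻⁶.
Combining: kat⁻¹·Sv²·W² = (s·mol⁻¹) · (m⁴·s⁻⁴) · (kg²·m⁴·s⁻⁶) = kg²·m⁸·s⁻⁹·mol⁻¹.

kg²·m⁸·s⁻⁹·mol⁻¹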